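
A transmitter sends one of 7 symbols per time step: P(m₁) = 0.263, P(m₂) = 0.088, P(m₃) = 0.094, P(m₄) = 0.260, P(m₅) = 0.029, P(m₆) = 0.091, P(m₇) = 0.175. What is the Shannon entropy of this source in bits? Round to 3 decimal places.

H = −Σ pᵢ log₂ pᵢ.
−0.263·log₂(0.263) = 0.5068
−0.088·log₂(0.088) = 0.3086
−0.094·log₂(0.094) = 0.3207
−0.260·log₂(0.260) = 0.5053
−0.029·log₂(0.029) = 0.1481
−0.091·log₂(0.091) = 0.3147
−0.175·log₂(0.175) = 0.4401
Sum ≈ 2.5441 → 2.544 bits.

2.544 bits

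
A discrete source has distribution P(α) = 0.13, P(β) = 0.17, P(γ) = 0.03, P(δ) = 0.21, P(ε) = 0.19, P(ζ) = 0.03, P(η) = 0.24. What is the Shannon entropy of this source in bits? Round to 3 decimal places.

H = −Σ pᵢ log₂ pᵢ.
−0.13·log₂(0.13) = 0.3826
−0.17·log₂(0.17) = 0.4346
−0.03·log₂(0.03) = 0.1518
−0.21·log₂(0.21) = 0.4728
−0.19·log₂(0.19) = 0.4552
−0.03·log₂(0.03) = 0.1518
−0.24·log₂(0.24) = 0.4941
Sum ≈ 2.5429 → 2.543 bits.

2.543 bits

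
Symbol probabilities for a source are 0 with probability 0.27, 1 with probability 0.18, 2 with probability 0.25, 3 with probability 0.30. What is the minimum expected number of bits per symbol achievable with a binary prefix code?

Repeatedly combine the two least-probable nodes; the expected code length is the sum of the merged weights.
merge 9/50 + 1/4 → 43/100
merge 27/100 + 3/10 → 57/100
merge 43/100 + 57/100 → 1
L = 43/100 + 57/100 + 1 = 2 bits/symbol.

2 bits/symbol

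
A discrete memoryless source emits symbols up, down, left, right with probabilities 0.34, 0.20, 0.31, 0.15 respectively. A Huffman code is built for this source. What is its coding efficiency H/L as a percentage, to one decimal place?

Entropy H = −Σ p log₂ p ≈ 1.9279 bits.
Huffman merges: 3/20+1/5→7/20; 31/100+17/50→13/20; 7/20+13/20→1. L = 2 ≈ 2.0000.
Efficiency = H/L = 1.9279/2.0000 = 96.4%.

96.4%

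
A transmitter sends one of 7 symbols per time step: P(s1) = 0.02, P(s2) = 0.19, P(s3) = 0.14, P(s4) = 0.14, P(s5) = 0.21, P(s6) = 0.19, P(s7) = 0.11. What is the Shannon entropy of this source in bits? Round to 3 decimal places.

2.641 bits

H = −Σ pᵢ log₂ pᵢ.
−0.02·log₂(0.02) = 0.1129
−0.19·log₂(0.19) = 0.4552
−0.14·log₂(0.14) = 0.3971
−0.14·log₂(0.14) = 0.3971
−0.21·log₂(0.21) = 0.4728
−0.19·log₂(0.19) = 0.4552
−0.11·log₂(0.11) = 0.3503
Sum ≈ 2.6407 → 2.641 bits.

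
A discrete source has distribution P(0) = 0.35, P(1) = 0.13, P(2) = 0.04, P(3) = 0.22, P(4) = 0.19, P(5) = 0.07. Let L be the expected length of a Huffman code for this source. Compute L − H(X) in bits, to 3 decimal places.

0.047 bits

Entropy H = −Σ p log₂ p ≈ 2.3029 bits.
Huffman merges: 1/25+7/100→11/100; 11/100+13/100→6/25; 19/100+11/50→41/100; 6/25+7/20→59/100; 41/100+59/100→1. L = 47/20 ≈ 2.3500.
L − H = 2.3500 − 2.3029 = 0.047 bits.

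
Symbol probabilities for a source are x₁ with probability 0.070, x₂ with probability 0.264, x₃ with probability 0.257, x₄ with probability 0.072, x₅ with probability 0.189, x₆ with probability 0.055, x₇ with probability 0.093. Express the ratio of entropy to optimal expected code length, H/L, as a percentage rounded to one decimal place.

Entropy H = −Σ p log₂ p ≈ 2.5560 bits.
Huffman merges: 11/200+7/100→1/8; 9/125+93/1000→33/200; 1/8+33/200→29/100; 189/1000+257/1000→223/500; 33/125+29/100→277/500; 223/500+277/500→1. L = 129/50 ≈ 2.5800.
Efficiency = H/L = 2.5560/2.5800 = 99.1%.

99.1%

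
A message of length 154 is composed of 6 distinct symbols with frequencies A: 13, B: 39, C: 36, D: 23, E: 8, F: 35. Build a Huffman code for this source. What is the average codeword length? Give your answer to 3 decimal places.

2.422 bits/symbol

Probabilities are the counts divided by 154.
Repeatedly combine the two least-probable nodes; the expected code length is the sum of the merged weights.
merge 4/77 + 13/154 → 3/22
merge 3/22 + 23/154 → 2/7
merge 5/22 + 18/77 → 71/154
merge 39/154 + 2/7 → 83/154
merge 71/154 + 83/154 → 1
L = 3/22 + 2/7 + 71/154 + 83/154 + 1 = 373/154 ≈ 2.422 bits/symbol.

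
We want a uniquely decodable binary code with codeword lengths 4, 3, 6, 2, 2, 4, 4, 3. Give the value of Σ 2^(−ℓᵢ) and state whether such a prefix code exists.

With common denominator 2^6 = 64: Σ 2^(−ℓᵢ) = 4/64 + 8/64 + 1/64 + 16/64 + 16/64 + 4/64 + 4/64 + 8/64 = 61/64 = 0.953125.
Kraft's inequality requires Σ ≤ 1; here Σ = 0.953125 ≤ 1, so such a prefix code exists.

0.953125; yes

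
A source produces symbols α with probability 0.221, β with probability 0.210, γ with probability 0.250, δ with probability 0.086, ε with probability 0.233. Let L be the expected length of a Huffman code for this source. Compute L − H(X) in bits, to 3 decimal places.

0.048 bits

Entropy H = −Σ p log₂ p ≈ 2.2482 bits.
Huffman merges: 43/500+21/100→37/125; 221/1000+233/1000→227/500; 1/4+37/125→273/500; 227/500+273/500→1. L = 287/125 ≈ 2.2960.
L − H = 2.2960 − 2.2482 = 0.048 bits.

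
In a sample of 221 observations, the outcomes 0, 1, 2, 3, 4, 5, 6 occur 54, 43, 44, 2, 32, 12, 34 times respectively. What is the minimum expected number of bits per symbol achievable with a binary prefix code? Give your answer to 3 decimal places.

2.620 bits/symbol

Probabilities are the counts divided by 221.
Repeatedly combine the two least-probable nodes; the expected code length is the sum of the merged weights.
merge 2/221 + 12/221 → 14/221
merge 14/221 + 32/221 → 46/221
merge 2/13 + 43/221 → 77/221
merge 44/221 + 46/221 → 90/221
merge 54/221 + 77/221 → 131/221
merge 90/221 + 131/221 → 1
L = 14/221 + 46/221 + 77/221 + 90/221 + 131/221 + 1 = 579/221 ≈ 2.620 bits/symbol.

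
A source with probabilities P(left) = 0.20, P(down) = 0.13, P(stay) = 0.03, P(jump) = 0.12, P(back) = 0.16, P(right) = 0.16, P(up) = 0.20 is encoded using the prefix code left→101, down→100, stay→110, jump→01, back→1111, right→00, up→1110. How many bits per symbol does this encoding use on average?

L̄ = Σ pᵢ·ℓᵢ = 0.20·3 + 0.13·3 + 0.03·3 + 0.12·2 + 0.16·4 + 0.16·2 + 0.20·4 = 3.08 bits/symbol.

3.08 bits/symbol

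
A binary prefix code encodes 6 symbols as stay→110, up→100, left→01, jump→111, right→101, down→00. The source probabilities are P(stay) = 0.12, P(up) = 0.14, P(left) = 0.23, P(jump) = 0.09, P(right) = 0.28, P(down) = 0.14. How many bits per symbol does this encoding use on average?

L̄ = Σ pᵢ·ℓᵢ = 0.12·3 + 0.14·3 + 0.23·2 + 0.09·3 + 0.28·3 + 0.14·2 = 2.63 bits/symbol.

2.63 bits/symbol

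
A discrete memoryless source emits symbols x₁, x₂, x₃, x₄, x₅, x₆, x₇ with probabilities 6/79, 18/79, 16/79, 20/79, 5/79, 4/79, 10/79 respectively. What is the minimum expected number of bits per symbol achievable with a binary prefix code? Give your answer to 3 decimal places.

Repeatedly combine the two least-probable nodes; the expected code length is the sum of the merged weights.
merge 4/79 + 5/79 → 9/79
merge 6/79 + 9/79 → 15/79
merge 10/79 + 15/79 → 25/79
merge 16/79 + 18/79 → 34/79
merge 20/79 + 25/79 → 45/79
merge 34/79 + 45/79 → 1
L = 9/79 + 15/79 + 25/79 + 34/79 + 45/79 + 1 = 207/79 ≈ 2.620 bits/symbol.

2.620 bits/symbol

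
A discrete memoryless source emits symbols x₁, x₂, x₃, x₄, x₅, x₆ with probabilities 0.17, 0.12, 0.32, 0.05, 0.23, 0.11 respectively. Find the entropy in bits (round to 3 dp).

H = −Σ pᵢ log₂ pᵢ.
−0.17·log₂(0.17) = 0.4346
−0.12·log₂(0.12) = 0.3671
−0.32·log₂(0.32) = 0.5260
−0.05·log₂(0.05) = 0.2161
−0.23·log₂(0.23) = 0.4877
−0.11·log₂(0.11) = 0.3503
Sum ≈ 2.3817 → 2.382 bits.

2.382 bits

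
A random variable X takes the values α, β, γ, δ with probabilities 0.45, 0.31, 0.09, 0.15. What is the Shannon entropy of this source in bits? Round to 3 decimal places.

1.765 bits

H = −Σ pᵢ log₂ pᵢ.
−0.45·log₂(0.45) = 0.5184
−0.31·log₂(0.31) = 0.5238
−0.09·log₂(0.09) = 0.3127
−0.15·log₂(0.15) = 0.4105
Sum ≈ 1.7654 → 1.765 bits.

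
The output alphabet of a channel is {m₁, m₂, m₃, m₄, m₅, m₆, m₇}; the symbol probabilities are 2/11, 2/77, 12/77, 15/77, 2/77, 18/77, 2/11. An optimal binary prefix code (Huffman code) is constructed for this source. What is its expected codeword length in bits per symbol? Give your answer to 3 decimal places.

2.623 bits/symbol

Repeatedly combine the two least-probable nodes; the expected code length is the sum of the merged weights.
merge 2/77 + 2/77 → 4/77
merge 4/77 + 12/77 → 16/77
merge 2/11 + 2/11 → 4/11
merge 15/77 + 16/77 → 31/77
merge 18/77 + 4/11 → 46/77
merge 31/77 + 46/77 → 1
L = 4/77 + 16/77 + 4/11 + 31/77 + 46/77 + 1 = 202/77 ≈ 2.623 bits/symbol.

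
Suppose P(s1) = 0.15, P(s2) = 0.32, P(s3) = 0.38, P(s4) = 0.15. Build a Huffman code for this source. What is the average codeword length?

Repeatedly combine the two least-probable nodes; the expected code length is the sum of the merged weights.
merge 3/20 + 3/20 → 3/10
merge 3/10 + 8/25 → 31/50
merge 19/50 + 31/50 → 1
L = 3/10 + 31/50 + 1 = 48/25 = 1.92 bits/symbol.

1.92 bits/symbol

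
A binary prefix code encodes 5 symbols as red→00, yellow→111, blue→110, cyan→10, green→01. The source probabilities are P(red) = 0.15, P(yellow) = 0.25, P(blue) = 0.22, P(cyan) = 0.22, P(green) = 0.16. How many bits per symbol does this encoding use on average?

L̄ = Σ pᵢ·ℓᵢ = 0.15·2 + 0.25·3 + 0.22·3 + 0.22·2 + 0.16·2 = 2.47 bits/symbol.

2.47 bits/symbol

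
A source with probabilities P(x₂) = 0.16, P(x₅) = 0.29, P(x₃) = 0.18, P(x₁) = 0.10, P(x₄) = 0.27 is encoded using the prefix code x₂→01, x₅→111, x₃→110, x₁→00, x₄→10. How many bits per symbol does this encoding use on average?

2.47 bits/symbol

L̄ = Σ pᵢ·ℓᵢ = 0.16·2 + 0.29·3 + 0.18·3 + 0.10·2 + 0.27·2 = 2.47 bits/symbol.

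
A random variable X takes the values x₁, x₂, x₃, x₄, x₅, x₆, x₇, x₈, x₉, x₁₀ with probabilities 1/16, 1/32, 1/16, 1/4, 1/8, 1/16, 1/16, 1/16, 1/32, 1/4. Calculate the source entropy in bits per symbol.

Each probability is a power of 1/2, so log₂(1/p) is an integer.
H = Σ p·log₂(1/p) = 1/16·4 + 1/32·5 + 1/16·4 + 1/4·2 + 1/8·3 + 1/16·4 + 1/16·4 + 1/16·4 + 1/32·5 + 1/4·2 = 2.9375 bits.

2.9375 bits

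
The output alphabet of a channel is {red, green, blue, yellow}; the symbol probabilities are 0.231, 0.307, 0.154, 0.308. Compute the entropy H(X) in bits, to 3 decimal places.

1.950 bits

H = −Σ pᵢ log₂ pᵢ.
−0.231·log₂(0.231) = 0.4883
−0.307·log₂(0.307) = 0.5230
−0.154·log₂(0.154) = 0.4156
−0.308·log₂(0.308) = 0.5233
Sum ≈ 1.9503 → 1.950 bits.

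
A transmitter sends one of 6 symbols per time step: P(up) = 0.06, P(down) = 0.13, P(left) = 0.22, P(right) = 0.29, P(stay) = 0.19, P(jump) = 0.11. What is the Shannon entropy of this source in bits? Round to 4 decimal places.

2.4302 bits

H = −Σ pᵢ log₂ pᵢ.
−0.06·log₂(0.06) = 0.2435
−0.13·log₂(0.13) = 0.3826
−0.22·log₂(0.22) = 0.4806
−0.29·log₂(0.29) = 0.5179
−0.19·log₂(0.19) = 0.4552
−0.11·log₂(0.11) = 0.3503
Sum ≈ 2.4302 → 2.4302 bits.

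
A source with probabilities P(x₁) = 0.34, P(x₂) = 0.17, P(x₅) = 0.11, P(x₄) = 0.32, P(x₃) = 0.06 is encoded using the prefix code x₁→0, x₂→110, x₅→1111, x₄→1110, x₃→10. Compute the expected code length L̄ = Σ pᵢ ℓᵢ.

L̄ = Σ pᵢ·ℓᵢ = 0.34·1 + 0.17·3 + 0.11·4 + 0.32·4 + 0.06·2 = 2.69 bits/symbol.

2.69 bits/symbol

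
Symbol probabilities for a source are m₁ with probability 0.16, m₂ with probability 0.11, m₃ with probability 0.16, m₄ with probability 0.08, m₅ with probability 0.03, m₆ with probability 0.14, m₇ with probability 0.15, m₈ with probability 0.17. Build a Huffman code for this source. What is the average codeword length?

Repeatedly combine the two least-probable nodes; the expected code length is the sum of the merged weights.
merge 3/100 + 2/25 → 11/100
merge 11/100 + 11/100 → 11/50
merge 7/50 + 3/20 → 29/100
merge 4/25 + 4/25 → 8/25
merge 17/100 + 11/50 → 39/100
merge 29/100 + 8/25 → 61/100
merge 39/100 + 61/100 → 1
L = 11/100 + 11/50 + 29/100 + 8/25 + 39/100 + 61/100 + 1 = 147/50 = 2.94 bits/symbol.

2.94 bits/symbol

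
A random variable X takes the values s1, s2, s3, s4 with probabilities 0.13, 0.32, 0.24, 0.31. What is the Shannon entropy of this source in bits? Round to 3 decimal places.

1.927 bits

H = −Σ pᵢ log₂ pᵢ.
−0.13·log₂(0.13) = 0.3826
−0.32·log₂(0.32) = 0.5260
−0.24·log₂(0.24) = 0.4941
−0.31·log₂(0.31) = 0.5238
Sum ≈ 1.9266 → 1.927 bits.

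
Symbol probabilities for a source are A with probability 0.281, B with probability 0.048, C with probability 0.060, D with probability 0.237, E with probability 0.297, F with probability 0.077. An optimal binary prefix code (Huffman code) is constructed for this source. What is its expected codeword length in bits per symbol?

2.293 bits/symbol

Repeatedly combine the two least-probable nodes; the expected code length is the sum of the merged weights.
merge 6/125 + 3/50 → 27/250
merge 77/1000 + 27/250 → 37/200
merge 37/200 + 237/1000 → 211/500
merge 281/1000 + 297/1000 → 289/500
merge 211/500 + 289/500 → 1
L = 27/250 + 37/200 + 211/500 + 289/500 + 1 = 2293/1000 = 2.293 bits/symbol.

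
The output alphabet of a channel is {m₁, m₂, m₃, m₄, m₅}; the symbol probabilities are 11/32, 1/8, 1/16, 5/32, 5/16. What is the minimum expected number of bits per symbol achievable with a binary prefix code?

2.1875 bits/symbol

Repeatedly combine the two least-probable nodes; the expected code length is the sum of the merged weights.
merge 1/16 + 1/8 → 3/16
merge 5/32 + 3/16 → 11/32
merge 5/16 + 11/32 → 21/32
merge 11/32 + 21/32 → 1
L = 3/16 + 11/32 + 21/32 + 1 = 35/16 = 2.1875 bits/symbol.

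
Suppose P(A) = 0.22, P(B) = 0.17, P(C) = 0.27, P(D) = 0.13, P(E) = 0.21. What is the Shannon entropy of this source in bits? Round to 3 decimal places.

2.281 bits

H = −Σ pᵢ log₂ pᵢ.
−0.22·log₂(0.22) = 0.4806
−0.17·log₂(0.17) = 0.4346
−0.27·log₂(0.27) = 0.5100
−0.13·log₂(0.13) = 0.3826
−0.21·log₂(0.21) = 0.4728
Sum ≈ 2.2806 → 2.281 bits.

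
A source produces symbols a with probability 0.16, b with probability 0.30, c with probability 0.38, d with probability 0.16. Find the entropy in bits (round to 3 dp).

1.898 bits

H = −Σ pᵢ log₂ pᵢ.
−0.16·log₂(0.16) = 0.4230
−0.30·log₂(0.30) = 0.5211
−0.38·log₂(0.38) = 0.5305
−0.16·log₂(0.16) = 0.4230
Sum ≈ 1.8976 → 1.898 bits.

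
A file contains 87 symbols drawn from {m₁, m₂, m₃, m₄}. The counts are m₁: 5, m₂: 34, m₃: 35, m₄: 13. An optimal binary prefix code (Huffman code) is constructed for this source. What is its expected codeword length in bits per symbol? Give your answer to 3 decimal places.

1.805 bits/symbol

Probabilities are the counts divided by 87.
Repeatedly combine the two least-probable nodes; the expected code length is the sum of the merged weights.
merge 5/87 + 13/87 → 6/29
merge 6/29 + 34/87 → 52/87
merge 35/87 + 52/87 → 1
L = 6/29 + 52/87 + 1 = 157/87 ≈ 1.805 bits/symbol.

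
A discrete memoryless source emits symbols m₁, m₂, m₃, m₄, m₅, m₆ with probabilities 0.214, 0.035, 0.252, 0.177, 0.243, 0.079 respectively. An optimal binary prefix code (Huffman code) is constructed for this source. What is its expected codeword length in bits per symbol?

2.405 bits/symbol

Repeatedly combine the two least-probable nodes; the expected code length is the sum of the merged weights.
merge 7/200 + 79/1000 → 57/500
merge 57/500 + 177/1000 → 291/1000
merge 107/500 + 243/1000 → 457/1000
merge 63/250 + 291/1000 → 543/1000
merge 457/1000 + 543/1000 → 1
L = 57/500 + 291/1000 + 457/1000 + 543/1000 + 1 = 481/200 = 2.405 bits/symbol.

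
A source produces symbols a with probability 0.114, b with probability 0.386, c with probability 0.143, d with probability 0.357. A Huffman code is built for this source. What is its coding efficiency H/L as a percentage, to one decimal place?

97.2%

Entropy H = −Σ p log₂ p ≈ 1.8190 bits.
Huffman merges: 57/500+143/1000→257/1000; 257/1000+357/1000→307/500; 193/500+307/500→1. L = 1871/1000 ≈ 1.8710.
Efficiency = H/L = 1.8190/1.8710 = 97.2%.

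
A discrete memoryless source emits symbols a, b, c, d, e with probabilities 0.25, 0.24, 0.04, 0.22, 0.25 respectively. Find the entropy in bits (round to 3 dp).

H = −Σ pᵢ log₂ pᵢ.
−0.25·log₂(0.25) = 0.5000
−0.24·log₂(0.24) = 0.4941
−0.04·log₂(0.04) = 0.1858
−0.22·log₂(0.22) = 0.4806
−0.25·log₂(0.25) = 0.5000
Sum ≈ 2.1605 → 2.160 bits.

2.160 bits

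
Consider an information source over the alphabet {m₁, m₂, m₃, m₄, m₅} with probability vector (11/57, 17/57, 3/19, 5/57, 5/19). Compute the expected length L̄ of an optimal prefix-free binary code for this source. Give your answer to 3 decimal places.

Repeatedly combine the two least-probable nodes; the expected code length is the sum of the merged weights.
merge 5/57 + 3/19 → 14/57
merge 11/57 + 14/57 → 25/57
merge 5/19 + 17/57 → 32/57
merge 25/57 + 32/57 → 1
L = 14/57 + 25/57 + 32/57 + 1 = 128/57 ≈ 2.246 bits/symbol.

2.246 bits/symbol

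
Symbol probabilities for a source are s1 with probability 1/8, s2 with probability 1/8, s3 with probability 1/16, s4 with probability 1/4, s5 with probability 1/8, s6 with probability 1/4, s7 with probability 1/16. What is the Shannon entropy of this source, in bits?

2.625 bits

Each probability is a power of 1/2, so log₂(1/p) is an integer.
H = Σ p·log₂(1/p) = 1/8·3 + 1/8·3 + 1/16·4 + 1/4·2 + 1/8·3 + 1/4·2 + 1/16·4 = 2.625 bits.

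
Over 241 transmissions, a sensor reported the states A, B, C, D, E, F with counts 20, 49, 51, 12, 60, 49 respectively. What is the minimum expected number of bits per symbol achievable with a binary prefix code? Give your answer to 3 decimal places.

2.469 bits/symbol

Probabilities are the counts divided by 241.
Repeatedly combine the two least-probable nodes; the expected code length is the sum of the merged weights.
merge 12/241 + 20/241 → 32/241
merge 32/241 + 49/241 → 81/241
merge 49/241 + 51/241 → 100/241
merge 60/241 + 81/241 → 141/241
merge 100/241 + 141/241 → 1
L = 32/241 + 81/241 + 100/241 + 141/241 + 1 = 595/241 ≈ 2.469 bits/symbol.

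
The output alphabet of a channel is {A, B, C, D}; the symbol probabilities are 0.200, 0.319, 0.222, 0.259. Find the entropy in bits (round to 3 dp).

H = −Σ pᵢ log₂ pᵢ.
−0.200·log₂(0.200) = 0.4644
−0.319·log₂(0.319) = 0.5258
−0.222·log₂(0.222) = 0.4820
−0.259·log₂(0.259) = 0.5048
Sum ≈ 1.9770 → 1.977 bits.

1.977 bits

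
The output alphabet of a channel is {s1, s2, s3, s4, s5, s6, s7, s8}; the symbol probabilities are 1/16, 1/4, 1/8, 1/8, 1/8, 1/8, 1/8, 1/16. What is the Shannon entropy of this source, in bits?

2.875 bits

Each probability is a power of 1/2, so log₂(1/p) is an integer.
H = Σ p·log₂(1/p) = 1/16·4 + 1/4·2 + 1/8·3 + 1/8·3 + 1/8·3 + 1/8·3 + 1/8·3 + 1/16·4 = 2.875 bits.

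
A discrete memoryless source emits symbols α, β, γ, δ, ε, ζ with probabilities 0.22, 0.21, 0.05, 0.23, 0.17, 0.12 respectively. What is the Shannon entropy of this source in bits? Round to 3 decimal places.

H = −Σ pᵢ log₂ pᵢ.
−0.22·log₂(0.22) = 0.4806
−0.21·log₂(0.21) = 0.4728
−0.05·log₂(0.05) = 0.2161
−0.23·log₂(0.23) = 0.4877
−0.17·log₂(0.17) = 0.4346
−0.12·log₂(0.12) = 0.3671
Sum ≈ 2.4588 → 2.459 bits.

2.459 bits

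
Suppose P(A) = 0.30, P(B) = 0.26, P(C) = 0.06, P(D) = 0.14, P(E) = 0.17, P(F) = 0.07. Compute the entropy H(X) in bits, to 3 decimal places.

2.370 bits

H = −Σ pᵢ log₂ pᵢ.
−0.30·log₂(0.30) = 0.5211
−0.26·log₂(0.26) = 0.5053
−0.06·log₂(0.06) = 0.2435
−0.14·log₂(0.14) = 0.3971
−0.17·log₂(0.17) = 0.4346
−0.07·log₂(0.07) = 0.2686
Sum ≈ 2.3702 → 2.370 bits.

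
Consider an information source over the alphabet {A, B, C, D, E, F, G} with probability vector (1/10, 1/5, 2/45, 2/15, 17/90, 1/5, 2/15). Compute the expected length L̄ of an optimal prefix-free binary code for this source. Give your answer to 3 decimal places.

Repeatedly combine the two least-probable nodes; the expected code length is the sum of the merged weights.
merge 2/45 + 1/10 → 13/90
merge 2/15 + 2/15 → 4/15
merge 13/90 + 17/90 → 1/3
merge 1/5 + 1/5 → 2/5
merge 4/15 + 1/3 → 3/5
merge 2/5 + 3/5 → 1
L = 13/90 + 4/15 + 1/3 + 2/5 + 3/5 + 1 = 247/90 ≈ 2.744 bits/symbol.

2.744 bits/symbol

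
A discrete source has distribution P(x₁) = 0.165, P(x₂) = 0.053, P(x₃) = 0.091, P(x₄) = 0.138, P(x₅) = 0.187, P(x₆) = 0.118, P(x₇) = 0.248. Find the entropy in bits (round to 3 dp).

2.678 bits

H = −Σ pᵢ log₂ pᵢ.
−0.165·log₂(0.165) = 0.4289
−0.053·log₂(0.053) = 0.2246
−0.091·log₂(0.091) = 0.3147
−0.138·log₂(0.138) = 0.3943
−0.187·log₂(0.187) = 0.4523
−0.118·log₂(0.118) = 0.3638
−0.248·log₂(0.248) = 0.4989
Sum ≈ 2.6775 → 2.678 bits.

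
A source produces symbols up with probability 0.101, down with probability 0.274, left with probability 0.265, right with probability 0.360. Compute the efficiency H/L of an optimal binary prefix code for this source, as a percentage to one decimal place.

Entropy H = −Σ p log₂ p ≈ 1.8842 bits.
Huffman merges: 101/1000+53/200→183/500; 137/500+9/25→317/500; 183/500+317/500→1. L = 2 ≈ 2.0000.
Efficiency = H/L = 1.8842/2.0000 = 94.2%.

94.2%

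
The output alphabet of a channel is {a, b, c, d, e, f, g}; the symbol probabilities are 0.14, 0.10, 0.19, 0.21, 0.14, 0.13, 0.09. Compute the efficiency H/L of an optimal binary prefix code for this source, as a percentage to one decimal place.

Entropy H = −Σ p log₂ p ≈ 2.7498 bits.
Huffman merges: 9/100+1/10→19/100; 13/100+7/50→27/100; 7/50+19/100→33/100; 19/100+21/100→2/5; 27/100+33/100→3/5; 2/5+3/5→1. L = 279/100 ≈ 2.7900.
Efficiency = H/L = 2.7498/2.7900 = 98.6%.

98.6%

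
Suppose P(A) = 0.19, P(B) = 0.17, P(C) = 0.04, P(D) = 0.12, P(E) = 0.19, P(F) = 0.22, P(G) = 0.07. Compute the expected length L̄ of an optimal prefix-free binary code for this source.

2.7 bits/symbol

Repeatedly combine the two least-probable nodes; the expected code length is the sum of the merged weights.
merge 1/25 + 7/100 → 11/100
merge 11/100 + 3/25 → 23/100
merge 17/100 + 19/100 → 9/25
merge 19/100 + 11/50 → 41/100
merge 23/100 + 9/25 → 59/100
merge 41/100 + 59/100 → 1
L = 11/100 + 23/100 + 9/25 + 41/100 + 59/100 + 1 = 27/10 = 2.7 bits/symbol.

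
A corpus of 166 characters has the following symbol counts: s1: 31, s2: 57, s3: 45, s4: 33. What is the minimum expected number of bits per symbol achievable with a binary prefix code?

2 bits/symbol

Probabilities are the counts divided by 166.
Repeatedly combine the two least-probable nodes; the expected code length is the sum of the merged weights.
merge 31/166 + 33/166 → 32/83
merge 45/166 + 57/166 → 51/83
merge 32/83 + 51/83 → 1
L = 32/83 + 51/83 + 1 = 2 bits/symbol.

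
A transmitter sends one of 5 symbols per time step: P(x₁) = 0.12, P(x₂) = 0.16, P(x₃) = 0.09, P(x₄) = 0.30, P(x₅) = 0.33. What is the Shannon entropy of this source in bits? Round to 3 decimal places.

2.152 bits

H = −Σ pᵢ log₂ pᵢ.
−0.12·log₂(0.12) = 0.3671
−0.16·log₂(0.16) = 0.4230
−0.09·log₂(0.09) = 0.3127
−0.30·log₂(0.30) = 0.5211
−0.33·log₂(0.33) = 0.5278
Sum ≈ 2.1517 → 2.152 bits.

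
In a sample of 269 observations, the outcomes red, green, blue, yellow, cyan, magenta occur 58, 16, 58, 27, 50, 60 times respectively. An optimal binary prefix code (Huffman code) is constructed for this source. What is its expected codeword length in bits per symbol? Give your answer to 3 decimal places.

2.506 bits/symbol

Probabilities are the counts divided by 269.
Repeatedly combine the two least-probable nodes; the expected code length is the sum of the merged weights.
merge 16/269 + 27/269 → 43/269
merge 43/269 + 50/269 → 93/269
merge 58/269 + 58/269 → 116/269
merge 60/269 + 93/269 → 153/269
merge 116/269 + 153/269 → 1
L = 43/269 + 93/269 + 116/269 + 153/269 + 1 = 674/269 ≈ 2.506 bits/symbol.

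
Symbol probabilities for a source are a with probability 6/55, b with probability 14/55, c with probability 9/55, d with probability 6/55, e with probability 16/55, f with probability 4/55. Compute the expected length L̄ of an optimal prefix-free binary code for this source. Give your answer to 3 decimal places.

Repeatedly combine the two least-probable nodes; the expected code length is the sum of the merged weights.
merge 4/55 + 6/55 → 2/11
merge 6/55 + 9/55 → 3/11
merge 2/11 + 14/55 → 24/55
merge 3/11 + 16/55 → 31/55
merge 24/55 + 31/55 → 1
L = 2/11 + 3/11 + 24/55 + 31/55 + 1 = 27/11 ≈ 2.455 bits/symbol.

2.455 bits/symbol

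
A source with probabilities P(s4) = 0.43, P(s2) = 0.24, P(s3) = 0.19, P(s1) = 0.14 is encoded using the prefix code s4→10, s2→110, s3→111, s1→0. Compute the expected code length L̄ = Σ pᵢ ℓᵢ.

L̄ = Σ pᵢ·ℓᵢ = 0.43·2 + 0.24·3 + 0.19·3 + 0.14·1 = 2.29 bits/symbol.

2.29 bits/symbol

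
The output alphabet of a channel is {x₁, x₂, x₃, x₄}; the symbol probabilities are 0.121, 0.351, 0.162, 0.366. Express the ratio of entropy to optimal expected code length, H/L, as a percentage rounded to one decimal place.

Entropy H = −Σ p log₂ p ≈ 1.8550 bits.
Huffman merges: 121/1000+81/500→283/1000; 283/1000+351/1000→317/500; 183/500+317/500→1. L = 1917/1000 ≈ 1.9170.
Efficiency = H/L = 1.8550/1.9170 = 96.8%.

96.8%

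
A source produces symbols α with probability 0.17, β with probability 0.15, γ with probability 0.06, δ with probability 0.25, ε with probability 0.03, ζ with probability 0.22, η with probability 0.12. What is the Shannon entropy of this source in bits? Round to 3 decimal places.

H = −Σ pᵢ log₂ pᵢ.
−0.17·log₂(0.17) = 0.4346
−0.15·log₂(0.15) = 0.4105
−0.06·log₂(0.06) = 0.2435
−0.25·log₂(0.25) = 0.5000
−0.03·log₂(0.03) = 0.1518
−0.22·log₂(0.22) = 0.4806
−0.12·log₂(0.12) = 0.3671
Sum ≈ 2.5881 → 2.588 bits.

2.588 bits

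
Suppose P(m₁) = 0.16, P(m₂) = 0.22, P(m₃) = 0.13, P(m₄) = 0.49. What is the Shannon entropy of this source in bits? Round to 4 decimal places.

H = −Σ pᵢ log₂ pᵢ.
−0.16·log₂(0.16) = 0.4230
−0.22·log₂(0.22) = 0.4806
−0.13·log₂(0.13) = 0.3826
−0.49·log₂(0.49) = 0.5043
Sum ≈ 1.7905 → 1.7905 bits.

1.7905 bits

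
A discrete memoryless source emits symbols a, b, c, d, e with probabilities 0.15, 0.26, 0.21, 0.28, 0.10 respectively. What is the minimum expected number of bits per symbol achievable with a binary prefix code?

Repeatedly combine the two least-probable nodes; the expected code length is the sum of the merged weights.
merge 1/10 + 3/20 → 1/4
merge 21/100 + 1/4 → 23/50
merge 13/50 + 7/25 → 27/50
merge 23/50 + 27/50 → 1
L = 1/4 + 23/50 + 27/50 + 1 = 9/4 = 2.25 bits/symbol.

2.25 bits/symbol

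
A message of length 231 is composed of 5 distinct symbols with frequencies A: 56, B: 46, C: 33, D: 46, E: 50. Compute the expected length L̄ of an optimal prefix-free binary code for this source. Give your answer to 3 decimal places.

2.342 bits/symbol

Probabilities are the counts divided by 231.
Repeatedly combine the two least-probable nodes; the expected code length is the sum of the merged weights.
merge 1/7 + 46/231 → 79/231
merge 46/231 + 50/231 → 32/77
merge 8/33 + 79/231 → 45/77
merge 32/77 + 45/77 → 1
L = 79/231 + 32/77 + 45/77 + 1 = 541/231 ≈ 2.342 bits/symbol.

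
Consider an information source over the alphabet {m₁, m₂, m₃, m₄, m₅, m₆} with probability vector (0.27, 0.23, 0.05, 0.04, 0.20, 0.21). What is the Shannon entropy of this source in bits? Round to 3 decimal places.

2.337 bits

H = −Σ pᵢ log₂ pᵢ.
−0.27·log₂(0.27) = 0.5100
−0.23·log₂(0.23) = 0.4877
−0.05·log₂(0.05) = 0.2161
−0.04·log₂(0.04) = 0.1858
−0.20·log₂(0.20) = 0.4644
−0.21·log₂(0.21) = 0.4728
Sum ≈ 2.3367 → 2.337 bits.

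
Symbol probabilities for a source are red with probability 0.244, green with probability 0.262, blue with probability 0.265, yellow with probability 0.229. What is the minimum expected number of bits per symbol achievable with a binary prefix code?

Repeatedly combine the two least-probable nodes; the expected code length is the sum of the merged weights.
merge 229/1000 + 61/250 → 473/1000
merge 131/500 + 53/200 → 527/1000
merge 473/1000 + 527/1000 → 1
L = 473/1000 + 527/1000 + 1 = 2 bits/symbol.

2 bits/symbol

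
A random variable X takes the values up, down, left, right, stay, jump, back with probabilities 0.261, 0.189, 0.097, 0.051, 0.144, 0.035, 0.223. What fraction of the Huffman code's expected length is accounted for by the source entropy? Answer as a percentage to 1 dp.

98.6%

Entropy H = −Σ p log₂ p ≈ 2.5602 bits.
Huffman merges: 7/200+51/1000→43/500; 43/500+97/1000→183/1000; 18/125+183/1000→327/1000; 189/1000+223/1000→103/250; 261/1000+327/1000→147/250; 103/250+147/250→1. L = 649/250 ≈ 2.5960.
Efficiency = H/L = 2.5602/2.5960 = 98.6%.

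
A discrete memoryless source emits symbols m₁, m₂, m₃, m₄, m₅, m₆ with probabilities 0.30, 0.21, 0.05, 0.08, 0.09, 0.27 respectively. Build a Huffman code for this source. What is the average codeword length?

2.35 bits/symbol

Repeatedly combine the two least-probable nodes; the expected code length is the sum of the merged weights.
merge 1/20 + 2/25 → 13/100
merge 9/100 + 13/100 → 11/50
merge 21/100 + 11/50 → 43/100
merge 27/100 + 3/10 → 57/100
merge 43/100 + 57/100 → 1
L = 13/100 + 11/50 + 43/100 + 57/100 + 1 = 47/20 = 2.35 bits/symbol.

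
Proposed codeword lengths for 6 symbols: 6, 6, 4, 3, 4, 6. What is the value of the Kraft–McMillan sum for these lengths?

0.296875

With common denominator 2^6 = 64: Σ 2^(−ℓᵢ) = 1/64 + 1/64 + 4/64 + 8/64 + 4/64 + 1/64 = 19/64 = 0.296875.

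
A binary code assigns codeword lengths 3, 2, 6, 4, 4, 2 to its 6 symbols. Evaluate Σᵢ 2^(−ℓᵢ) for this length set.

With common denominator 2^6 = 64: Σ 2^(−ℓᵢ) = 8/64 + 16/64 + 1/64 + 4/64 + 4/64 + 16/64 = 49/64 = 0.765625.

0.765625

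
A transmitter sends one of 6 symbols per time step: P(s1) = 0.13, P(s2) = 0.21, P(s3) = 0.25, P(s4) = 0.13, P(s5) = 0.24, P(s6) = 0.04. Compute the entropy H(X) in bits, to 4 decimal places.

H = −Σ pᵢ log₂ pᵢ.
−0.13·log₂(0.13) = 0.3826
−0.21·log₂(0.21) = 0.4728
−0.25·log₂(0.25) = 0.5000
−0.13·log₂(0.13) = 0.3826
−0.24·log₂(0.24) = 0.4941
−0.04·log₂(0.04) = 0.1858
Sum ≈ 2.4180 → 2.4180 bits.

2.4180 bits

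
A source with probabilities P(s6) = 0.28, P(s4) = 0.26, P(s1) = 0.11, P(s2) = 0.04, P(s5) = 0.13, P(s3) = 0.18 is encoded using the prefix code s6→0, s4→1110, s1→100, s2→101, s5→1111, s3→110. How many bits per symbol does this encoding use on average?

2.83 bits/symbol

L̄ = Σ pᵢ·ℓᵢ = 0.28·1 + 0.26·4 + 0.11·3 + 0.04·3 + 0.13·4 + 0.18·3 = 2.83 bits/symbol.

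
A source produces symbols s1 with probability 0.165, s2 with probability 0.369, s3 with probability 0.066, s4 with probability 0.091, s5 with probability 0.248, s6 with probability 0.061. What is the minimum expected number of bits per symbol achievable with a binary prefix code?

Repeatedly combine the two least-probable nodes; the expected code length is the sum of the merged weights.
merge 61/1000 + 33/500 → 127/1000
merge 91/1000 + 127/1000 → 109/500
merge 33/200 + 109/500 → 383/1000
merge 31/125 + 369/1000 → 617/1000
merge 383/1000 + 617/1000 → 1
L = 127/1000 + 109/500 + 383/1000 + 617/1000 + 1 = 469/200 = 2.345 bits/symbol.

2.345 bits/symbol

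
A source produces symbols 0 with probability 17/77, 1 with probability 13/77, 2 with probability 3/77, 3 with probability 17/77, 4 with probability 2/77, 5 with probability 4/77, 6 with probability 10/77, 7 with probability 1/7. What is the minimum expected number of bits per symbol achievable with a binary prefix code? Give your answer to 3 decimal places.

2.740 bits/symbol

Repeatedly combine the two least-probable nodes; the expected code length is the sum of the merged weights.
merge 2/77 + 3/77 → 5/77
merge 4/77 + 5/77 → 9/77
merge 9/77 + 10/77 → 19/77
merge 1/7 + 13/77 → 24/77
merge 17/77 + 17/77 → 34/77
merge 19/77 + 24/77 → 43/77
merge 34/77 + 43/77 → 1
L = 5/77 + 9/77 + 19/77 + 24/77 + 34/77 + 43/77 + 1 = 211/77 ≈ 2.740 bits/symbol.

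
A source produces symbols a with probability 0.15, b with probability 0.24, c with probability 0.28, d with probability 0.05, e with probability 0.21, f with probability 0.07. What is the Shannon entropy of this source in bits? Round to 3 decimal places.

H = −Σ pᵢ log₂ pᵢ.
−0.15·log₂(0.15) = 0.4105
−0.24·log₂(0.24) = 0.4941
−0.28·log₂(0.28) = 0.5142
−0.05·log₂(0.05) = 0.2161
−0.21·log₂(0.21) = 0.4728
−0.07·log₂(0.07) = 0.2686
Sum ≈ 2.3764 → 2.376 bits.

2.376 bits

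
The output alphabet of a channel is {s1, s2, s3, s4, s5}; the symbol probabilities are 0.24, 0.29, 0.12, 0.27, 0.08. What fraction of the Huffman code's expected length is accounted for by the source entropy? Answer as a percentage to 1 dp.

Entropy H = −Σ p log₂ p ≈ 2.1806 bits.
Huffman merges: 2/25+3/25→1/5; 1/5+6/25→11/25; 27/100+29/100→14/25; 11/25+14/25→1. L = 11/5 ≈ 2.2000.
Efficiency = H/L = 2.1806/2.2000 = 99.1%.

99.1%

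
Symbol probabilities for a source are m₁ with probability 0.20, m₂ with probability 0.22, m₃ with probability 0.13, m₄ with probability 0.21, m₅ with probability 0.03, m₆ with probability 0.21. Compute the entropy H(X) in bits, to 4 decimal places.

2.4250 bits

H = −Σ pᵢ log₂ pᵢ.
−0.20·log₂(0.20) = 0.4644
−0.22·log₂(0.22) = 0.4806
−0.13·log₂(0.13) = 0.3826
−0.21·log₂(0.21) = 0.4728
−0.03·log₂(0.03) = 0.1518
−0.21·log₂(0.21) = 0.4728
Sum ≈ 2.4250 → 2.4250 bits.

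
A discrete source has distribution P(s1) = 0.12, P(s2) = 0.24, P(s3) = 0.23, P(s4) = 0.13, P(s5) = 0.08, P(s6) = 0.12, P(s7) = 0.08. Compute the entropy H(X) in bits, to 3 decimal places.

H = −Σ pᵢ log₂ pᵢ.
−0.12·log₂(0.12) = 0.3671
−0.24·log₂(0.24) = 0.4941
−0.23·log₂(0.23) = 0.4877
−0.13·log₂(0.13) = 0.3826
−0.08·log₂(0.08) = 0.2915
−0.12·log₂(0.12) = 0.3671
−0.08·log₂(0.08) = 0.2915
Sum ≈ 2.6816 → 2.682 bits.

2.682 bits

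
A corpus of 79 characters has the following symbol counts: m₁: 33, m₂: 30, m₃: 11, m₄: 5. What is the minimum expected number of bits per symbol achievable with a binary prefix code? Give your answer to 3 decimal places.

1.785 bits/symbol

Probabilities are the counts divided by 79.
Repeatedly combine the two least-probable nodes; the expected code length is the sum of the merged weights.
merge 5/79 + 11/79 → 16/79
merge 16/79 + 30/79 → 46/79
merge 33/79 + 46/79 → 1
L = 16/79 + 46/79 + 1 = 141/79 ≈ 1.785 bits/symbol.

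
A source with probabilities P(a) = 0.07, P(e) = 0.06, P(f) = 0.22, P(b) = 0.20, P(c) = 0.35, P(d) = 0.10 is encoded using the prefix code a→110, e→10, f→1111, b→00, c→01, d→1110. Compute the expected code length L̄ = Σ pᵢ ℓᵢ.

L̄ = Σ pᵢ·ℓᵢ = 0.07·3 + 0.06·2 + 0.22·4 + 0.20·2 + 0.35·2 + 0.10·4 = 2.71 bits/symbol.

2.71 bits/symbol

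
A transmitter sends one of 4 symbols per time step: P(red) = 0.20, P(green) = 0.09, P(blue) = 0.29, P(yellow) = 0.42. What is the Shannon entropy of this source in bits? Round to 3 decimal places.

H = −Σ pᵢ log₂ pᵢ.
−0.20·log₂(0.20) = 0.4644
−0.09·log₂(0.09) = 0.3127
−0.29·log₂(0.29) = 0.5179
−0.42·log₂(0.42) = 0.5256
Sum ≈ 1.8206 → 1.821 bits.

1.821 bits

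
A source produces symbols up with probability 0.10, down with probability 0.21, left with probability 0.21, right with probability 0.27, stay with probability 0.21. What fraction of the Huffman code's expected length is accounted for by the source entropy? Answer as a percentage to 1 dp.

Entropy H = −Σ p log₂ p ≈ 2.2607 bits.
Huffman merges: 1/10+21/100→31/100; 21/100+21/100→21/50; 27/100+31/100→29/50; 21/50+29/50→1. L = 231/100 ≈ 2.3100.
Efficiency = H/L = 2.2607/2.3100 = 97.9%.

97.9%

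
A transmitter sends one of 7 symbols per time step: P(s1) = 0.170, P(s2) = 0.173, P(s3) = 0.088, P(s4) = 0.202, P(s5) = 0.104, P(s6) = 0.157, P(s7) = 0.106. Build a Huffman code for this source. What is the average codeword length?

Repeatedly combine the two least-probable nodes; the expected code length is the sum of the merged weights.
merge 11/125 + 13/125 → 24/125
merge 53/500 + 157/1000 → 263/1000
merge 17/100 + 173/1000 → 343/1000
merge 24/125 + 101/500 → 197/500
merge 263/1000 + 343/1000 → 303/500
merge 197/500 + 303/500 → 1
L = 24/125 + 263/1000 + 343/1000 + 197/500 + 303/500 + 1 = 1399/500 = 2.798 bits/symbol.

2.798 bits/symbol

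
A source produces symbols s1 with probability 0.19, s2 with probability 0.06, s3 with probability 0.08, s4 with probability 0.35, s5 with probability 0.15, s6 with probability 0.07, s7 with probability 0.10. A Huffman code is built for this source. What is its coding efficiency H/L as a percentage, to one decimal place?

Entropy H = −Σ p log₂ p ≈ 2.5317 bits.
Huffman merges: 3/50+7/100→13/100; 2/25+1/10→9/50; 13/100+3/20→7/25; 9/50+19/100→37/100; 7/25+7/20→63/100; 37/100+63/100→1. L = 259/100 ≈ 2.5900.
Efficiency = H/L = 2.5317/2.5900 = 97.7%.

97.7%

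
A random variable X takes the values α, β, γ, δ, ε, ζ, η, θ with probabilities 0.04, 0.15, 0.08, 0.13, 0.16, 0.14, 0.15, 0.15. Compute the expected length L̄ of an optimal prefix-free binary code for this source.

2.96 bits/symbol

Repeatedly combine the two least-probable nodes; the expected code length is the sum of the merged weights.
merge 1/25 + 2/25 → 3/25
merge 3/25 + 13/100 → 1/4
merge 7/50 + 3/20 → 29/100
merge 3/20 + 3/20 → 3/10
merge 4/25 + 1/4 → 41/100
merge 29/100 + 3/10 → 59/100
merge 41/100 + 59/100 → 1
L = 3/25 + 1/4 + 29/100 + 3/10 + 41/100 + 59/100 + 1 = 74/25 = 2.96 bits/symbol.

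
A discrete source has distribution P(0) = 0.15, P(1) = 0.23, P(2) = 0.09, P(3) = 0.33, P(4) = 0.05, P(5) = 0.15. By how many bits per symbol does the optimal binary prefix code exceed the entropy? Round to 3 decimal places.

0.065 bits

Entropy H = −Σ p log₂ p ≈ 2.3653 bits.
Huffman merges: 1/20+9/100→7/50; 7/50+3/20→29/100; 3/20+23/100→19/50; 29/100+33/100→31/50; 19/50+31/50→1. L = 243/100 ≈ 2.4300.
L − H = 2.4300 − 2.3653 = 0.065 bits.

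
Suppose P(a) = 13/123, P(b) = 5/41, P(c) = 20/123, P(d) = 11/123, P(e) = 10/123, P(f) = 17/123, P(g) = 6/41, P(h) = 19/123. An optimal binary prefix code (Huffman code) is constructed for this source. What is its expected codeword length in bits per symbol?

Repeatedly combine the two least-probable nodes; the expected code length is the sum of the merged weights.
merge 10/123 + 11/123 → 7/41
merge 13/123 + 5/41 → 28/123
merge 17/123 + 6/41 → 35/123
merge 19/123 + 20/123 → 13/41
merge 7/41 + 28/123 → 49/123
merge 35/123 + 13/41 → 74/123
merge 49/123 + 74/123 → 1
L = 7/41 + 28/123 + 35/123 + 13/41 + 49/123 + 74/123 + 1 = 3 bits/symbol.

3 bits/symbol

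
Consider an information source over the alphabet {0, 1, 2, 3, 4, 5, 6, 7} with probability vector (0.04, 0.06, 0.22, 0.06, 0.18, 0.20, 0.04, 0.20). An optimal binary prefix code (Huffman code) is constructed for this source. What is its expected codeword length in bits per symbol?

Repeatedly combine the two least-probable nodes; the expected code length is the sum of the merged weights.
merge 1/25 + 1/25 → 2/25
merge 3/50 + 3/50 → 3/25
merge 2/25 + 3/25 → 1/5
merge 9/50 + 1/5 → 19/50
merge 1/5 + 1/5 → 2/5
merge 11/50 + 19/50 → 3/5
merge 2/5 + 3/5 → 1
L = 2/25 + 3/25 + 1/5 + 19/50 + 2/5 + 3/5 + 1 = 139/50 = 2.78 bits/symbol.

2.78 bits/symbol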